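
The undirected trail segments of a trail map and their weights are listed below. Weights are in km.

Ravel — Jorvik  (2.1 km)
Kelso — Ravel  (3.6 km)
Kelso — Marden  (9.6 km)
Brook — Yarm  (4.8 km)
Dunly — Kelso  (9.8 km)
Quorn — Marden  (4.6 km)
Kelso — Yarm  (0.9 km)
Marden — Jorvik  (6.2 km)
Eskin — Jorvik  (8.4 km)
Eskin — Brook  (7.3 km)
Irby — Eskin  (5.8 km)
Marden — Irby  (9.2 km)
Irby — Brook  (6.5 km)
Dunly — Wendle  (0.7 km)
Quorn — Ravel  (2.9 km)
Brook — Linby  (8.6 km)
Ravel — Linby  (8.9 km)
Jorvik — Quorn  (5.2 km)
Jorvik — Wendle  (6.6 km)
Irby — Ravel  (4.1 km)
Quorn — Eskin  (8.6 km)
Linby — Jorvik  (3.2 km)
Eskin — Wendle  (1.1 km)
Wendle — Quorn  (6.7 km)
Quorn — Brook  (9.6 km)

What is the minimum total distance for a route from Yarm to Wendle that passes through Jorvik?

Shortest Yarm→Jorvik: Yarm → Kelso → Ravel → Jorvik = 6.6
Best Jorvik to Wendle: Jorvik → Wendle costing 6.6
Total via Jorvik: 6.6 + 6.6 = 13.2 km.

13.2 km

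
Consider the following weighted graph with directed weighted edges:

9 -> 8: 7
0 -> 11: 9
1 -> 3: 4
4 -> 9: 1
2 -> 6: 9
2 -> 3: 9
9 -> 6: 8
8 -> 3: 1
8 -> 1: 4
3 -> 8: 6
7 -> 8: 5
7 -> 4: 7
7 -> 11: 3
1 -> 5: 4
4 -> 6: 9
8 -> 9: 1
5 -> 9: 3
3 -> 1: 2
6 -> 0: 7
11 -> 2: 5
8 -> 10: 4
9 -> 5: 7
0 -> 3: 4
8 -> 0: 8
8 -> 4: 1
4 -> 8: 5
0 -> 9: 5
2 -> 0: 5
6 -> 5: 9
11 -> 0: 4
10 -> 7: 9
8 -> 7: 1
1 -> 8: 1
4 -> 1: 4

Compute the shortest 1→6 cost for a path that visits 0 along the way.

Shortest 1→0: 1 → 8 → 0 = 9
Shortest 0→6: 0 → 9 → 6 = 13
Total via 0: 9 + 13 = 22.

22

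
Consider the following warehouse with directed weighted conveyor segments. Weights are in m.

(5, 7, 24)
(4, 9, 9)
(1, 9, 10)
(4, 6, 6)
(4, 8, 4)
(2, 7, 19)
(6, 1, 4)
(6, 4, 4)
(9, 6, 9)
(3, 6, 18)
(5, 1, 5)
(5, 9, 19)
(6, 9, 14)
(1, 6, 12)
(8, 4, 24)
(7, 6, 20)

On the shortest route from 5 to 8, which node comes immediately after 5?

Enumerating some paths:
5 - 7 - 6 - 4 - 8: 24+20+4+4 = 52
5 - 1 - 6 - 4 - 8: 5+12+4+4 = 25
5 - 9 - 6 - 4 - 8: 19+9+4+4 = 36
5 - 1 - 9 - 6 - 4 - 8: 5+10+9+4+4 = 32
Cheapest is 5 - 1 - 6 - 4 - 8 at 25 m.
So from 5 the first move is to 1.

1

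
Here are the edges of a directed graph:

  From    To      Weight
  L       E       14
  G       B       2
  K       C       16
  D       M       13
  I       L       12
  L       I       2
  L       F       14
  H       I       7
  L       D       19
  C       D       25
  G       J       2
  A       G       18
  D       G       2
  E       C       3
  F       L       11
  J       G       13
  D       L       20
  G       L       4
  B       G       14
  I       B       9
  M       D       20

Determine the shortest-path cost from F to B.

Shortest distances from F:
F: 0
L: 11  (via F)
I: 13  (via L)
B: 22  (via I)
Shortest route: F–L–I–B = 22.

22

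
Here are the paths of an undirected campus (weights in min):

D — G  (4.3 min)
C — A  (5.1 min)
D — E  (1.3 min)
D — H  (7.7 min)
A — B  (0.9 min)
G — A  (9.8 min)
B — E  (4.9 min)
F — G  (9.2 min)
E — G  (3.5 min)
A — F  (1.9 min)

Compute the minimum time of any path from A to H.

Running Dijkstra from A:
A: 0
B: 0.9  (via A)
F: 1.9  (via A)
C: 5.1  (via A)
E: 5.8  (via B)
D: 7.1  (via E)
G: 9.3  (via E)
H: 14.8  (via D)
Shortest route: A → B → E → D → H = 14.8 min.

14.8 min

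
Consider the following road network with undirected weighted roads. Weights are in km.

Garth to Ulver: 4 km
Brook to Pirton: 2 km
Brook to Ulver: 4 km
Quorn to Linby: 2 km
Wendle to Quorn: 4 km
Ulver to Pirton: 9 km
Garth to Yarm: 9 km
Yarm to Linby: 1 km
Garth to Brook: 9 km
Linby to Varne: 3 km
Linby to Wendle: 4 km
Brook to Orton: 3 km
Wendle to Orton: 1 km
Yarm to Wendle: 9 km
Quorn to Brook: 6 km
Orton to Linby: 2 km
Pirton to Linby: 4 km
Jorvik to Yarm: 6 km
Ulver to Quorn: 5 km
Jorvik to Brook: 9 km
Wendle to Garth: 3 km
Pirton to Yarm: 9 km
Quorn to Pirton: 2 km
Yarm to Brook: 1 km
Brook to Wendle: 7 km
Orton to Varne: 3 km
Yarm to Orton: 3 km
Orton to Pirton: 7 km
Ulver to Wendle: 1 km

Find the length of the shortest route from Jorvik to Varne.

10 km

Shortest distances from Jorvik:
Jorvik: 0
Yarm: 6  (via Jorvik)
Brook: 7  (via Yarm)
Linby: 7  (via Yarm)
Quorn: 9  (via Linby)
Pirton: 9  (via Brook)
Orton: 9  (via Yarm)
Varne: 10  (via Linby)
Shortest route: Jorvik–Yarm–Linby–Varne = 10 km.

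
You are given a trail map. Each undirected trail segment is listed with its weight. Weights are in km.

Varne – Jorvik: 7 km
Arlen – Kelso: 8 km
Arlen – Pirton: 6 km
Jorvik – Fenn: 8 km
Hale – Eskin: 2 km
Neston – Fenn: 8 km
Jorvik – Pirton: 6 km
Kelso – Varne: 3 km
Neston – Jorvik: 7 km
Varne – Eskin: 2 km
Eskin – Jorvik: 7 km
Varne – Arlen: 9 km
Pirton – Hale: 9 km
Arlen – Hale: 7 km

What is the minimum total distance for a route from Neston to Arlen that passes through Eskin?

23 km

Shortest Neston→Eskin: Neston–Jorvik–Eskin = 14
Shortest Eskin→Arlen: Eskin–Hale–Arlen = 9
Total via Eskin: 14 + 9 = 23 km.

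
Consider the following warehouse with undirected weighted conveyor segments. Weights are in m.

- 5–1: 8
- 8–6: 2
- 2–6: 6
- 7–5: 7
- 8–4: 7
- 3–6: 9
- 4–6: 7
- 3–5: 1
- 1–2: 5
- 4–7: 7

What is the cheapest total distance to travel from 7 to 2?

Settle nodes by increasing distance from 7:
7: 0
4: 7  (via 7)
5: 7  (via 7)
3: 8  (via 5)
6: 14  (via 4)
8: 14  (via 4)
1: 15  (via 5)
2: 20  (via 6)
Shortest route: 7–4–6–2 = 20 m.

20 m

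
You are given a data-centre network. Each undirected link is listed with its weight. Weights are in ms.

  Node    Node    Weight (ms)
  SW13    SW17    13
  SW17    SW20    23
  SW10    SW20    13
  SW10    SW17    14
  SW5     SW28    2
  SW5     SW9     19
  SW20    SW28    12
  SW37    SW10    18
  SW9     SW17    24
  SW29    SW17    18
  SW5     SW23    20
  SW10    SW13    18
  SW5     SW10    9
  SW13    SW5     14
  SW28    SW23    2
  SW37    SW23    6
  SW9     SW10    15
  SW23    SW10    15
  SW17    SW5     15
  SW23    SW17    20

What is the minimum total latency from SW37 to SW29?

43 ms

Running Dijkstra from SW37:
SW37: 0
SW23: 6  (via SW37)
SW28: 8  (via SW23)
SW5: 10  (via SW28)
SW10: 18  (via SW37)
SW20: 20  (via SW28)
SW13: 24  (via SW5)
SW17: 25  (via SW5)
SW9: 29  (via SW5)
SW29: 43  (via SW17)
Shortest route: SW37–SW23–SW28–SW5–SW17–SW29 = 43 ms.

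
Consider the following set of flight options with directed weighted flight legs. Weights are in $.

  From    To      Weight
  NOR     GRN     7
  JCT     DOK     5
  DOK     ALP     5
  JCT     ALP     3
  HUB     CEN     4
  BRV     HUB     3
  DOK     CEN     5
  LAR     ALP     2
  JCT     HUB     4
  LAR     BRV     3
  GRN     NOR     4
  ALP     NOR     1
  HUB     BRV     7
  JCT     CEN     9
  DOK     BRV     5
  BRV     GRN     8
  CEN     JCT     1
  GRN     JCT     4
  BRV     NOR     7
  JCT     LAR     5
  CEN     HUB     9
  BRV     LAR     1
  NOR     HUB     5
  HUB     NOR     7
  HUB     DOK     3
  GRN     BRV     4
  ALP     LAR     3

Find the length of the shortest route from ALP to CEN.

Candidate routes:
ALP → NOR → HUB → CEN: 1+5+4 = 10
ALP → LAR → BRV → HUB → CEN: 3+3+3+4 = 13
The minimum is $10 via ALP → NOR → HUB → CEN.

$10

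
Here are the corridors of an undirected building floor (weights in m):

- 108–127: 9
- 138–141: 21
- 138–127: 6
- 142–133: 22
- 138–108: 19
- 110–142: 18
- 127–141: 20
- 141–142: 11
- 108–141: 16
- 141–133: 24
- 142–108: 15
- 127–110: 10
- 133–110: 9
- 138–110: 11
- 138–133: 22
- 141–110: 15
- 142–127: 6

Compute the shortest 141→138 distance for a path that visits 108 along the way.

31 m

Shortest 141→108: 141–108 = 16
Best 108 to 138: 108–127–138 costing 15
Total via 108: 16 + 15 = 31 m.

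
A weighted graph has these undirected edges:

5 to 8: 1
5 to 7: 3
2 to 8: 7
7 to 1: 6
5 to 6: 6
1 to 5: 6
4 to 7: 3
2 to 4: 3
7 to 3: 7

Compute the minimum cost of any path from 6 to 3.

Enumerating some paths:
6–5–7–3: 6+3+7 = 16
6–5–1–7–3: 6+6+6+7 = 25
Cheapest is 6–5–7–3 at 16.

16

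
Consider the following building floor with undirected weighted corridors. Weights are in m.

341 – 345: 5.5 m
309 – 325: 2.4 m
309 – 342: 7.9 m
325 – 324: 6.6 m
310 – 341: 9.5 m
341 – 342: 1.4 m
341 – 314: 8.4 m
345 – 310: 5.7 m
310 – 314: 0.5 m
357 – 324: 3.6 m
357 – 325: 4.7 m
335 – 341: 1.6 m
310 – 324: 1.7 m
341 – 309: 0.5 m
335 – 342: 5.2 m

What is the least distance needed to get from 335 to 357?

9.2 m

Candidate routes:
335 → 341 → 309 → 325 → 324 → 357: 1.6+0.5+2.4+6.6+3.6 = 14.7
335 → 342 → 341 → 309 → 325 → 357: 5.2+1.4+0.5+2.4+4.7 = 14.2
335 → 341 → 309 → 325 → 357: 1.6+0.5+2.4+4.7 = 9.2
The minimum is 9.2 m via 335 → 341 → 309 → 325 → 357.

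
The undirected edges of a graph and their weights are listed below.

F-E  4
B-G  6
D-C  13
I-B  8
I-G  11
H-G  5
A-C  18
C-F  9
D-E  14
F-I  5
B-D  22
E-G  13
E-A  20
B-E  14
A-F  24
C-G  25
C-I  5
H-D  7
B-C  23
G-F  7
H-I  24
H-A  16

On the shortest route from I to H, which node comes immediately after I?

Enumerating some paths:
I–G–H: 11+5 = 16
I–F–G–H: 5+7+5 = 17
Cheapest is I–G–H at 16.
So from I the first move is to G.

G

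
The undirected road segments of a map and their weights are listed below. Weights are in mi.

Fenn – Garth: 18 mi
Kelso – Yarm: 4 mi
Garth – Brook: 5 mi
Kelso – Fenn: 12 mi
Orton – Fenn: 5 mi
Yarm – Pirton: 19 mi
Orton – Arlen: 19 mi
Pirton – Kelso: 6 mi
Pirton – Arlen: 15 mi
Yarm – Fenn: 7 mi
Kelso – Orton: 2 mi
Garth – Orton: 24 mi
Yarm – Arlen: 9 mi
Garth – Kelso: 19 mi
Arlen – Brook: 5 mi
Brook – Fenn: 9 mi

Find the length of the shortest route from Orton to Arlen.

15 mi

Compare a few routes:
Orton - Fenn - Brook - Arlen: 5+9+5 = 19
Orton - Kelso - Yarm - Arlen: 2+4+9 = 15
The minimum is 15 mi via Orton - Kelso - Yarm - Arlen.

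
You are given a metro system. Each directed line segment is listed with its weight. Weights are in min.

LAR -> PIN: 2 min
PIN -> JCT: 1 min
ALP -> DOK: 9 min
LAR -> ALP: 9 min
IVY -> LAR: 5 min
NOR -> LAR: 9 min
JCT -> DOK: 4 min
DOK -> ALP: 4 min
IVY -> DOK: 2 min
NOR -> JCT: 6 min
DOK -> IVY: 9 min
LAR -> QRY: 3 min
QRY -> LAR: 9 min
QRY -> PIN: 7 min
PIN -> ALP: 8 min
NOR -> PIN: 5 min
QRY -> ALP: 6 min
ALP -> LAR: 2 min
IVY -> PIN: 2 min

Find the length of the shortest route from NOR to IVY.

Enumerating some paths:
NOR - LAR - PIN - JCT - DOK - IVY: 9+2+1+4+9 = 25
NOR - JCT - DOK - IVY: 6+4+9 = 19
Cheapest is NOR - JCT - DOK - IVY at 19 min.

19 min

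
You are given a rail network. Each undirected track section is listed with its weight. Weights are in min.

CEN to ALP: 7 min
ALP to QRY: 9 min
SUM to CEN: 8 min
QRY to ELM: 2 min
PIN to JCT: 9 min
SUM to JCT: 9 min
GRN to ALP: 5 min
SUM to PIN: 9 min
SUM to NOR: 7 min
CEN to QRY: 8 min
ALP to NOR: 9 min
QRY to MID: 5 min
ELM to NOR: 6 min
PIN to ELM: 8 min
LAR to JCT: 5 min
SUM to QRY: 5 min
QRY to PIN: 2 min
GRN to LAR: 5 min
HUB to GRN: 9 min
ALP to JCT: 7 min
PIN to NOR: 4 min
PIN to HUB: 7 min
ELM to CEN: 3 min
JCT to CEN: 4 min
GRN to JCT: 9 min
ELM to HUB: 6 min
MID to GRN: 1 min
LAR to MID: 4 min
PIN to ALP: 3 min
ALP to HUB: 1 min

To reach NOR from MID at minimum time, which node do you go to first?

QRY

Compare a few routes:
MID → GRN → ALP → PIN → NOR: 1+5+3+4 = 13
MID → QRY → PIN → NOR: 5+2+4 = 11
The minimum is 11 min via MID → QRY → PIN → NOR.
So from MID the first move is to QRY.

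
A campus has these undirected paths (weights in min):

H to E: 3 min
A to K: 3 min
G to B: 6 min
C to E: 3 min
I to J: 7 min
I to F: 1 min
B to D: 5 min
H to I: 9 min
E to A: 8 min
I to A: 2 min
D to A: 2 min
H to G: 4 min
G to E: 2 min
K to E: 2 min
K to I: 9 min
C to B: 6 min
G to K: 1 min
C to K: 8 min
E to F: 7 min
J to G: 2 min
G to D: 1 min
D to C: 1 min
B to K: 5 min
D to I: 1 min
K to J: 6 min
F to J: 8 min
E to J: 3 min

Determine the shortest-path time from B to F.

Enumerating some paths:
B–K–G–D–I–F: 5+1+1+1+1 = 9
B–G–D–I–F: 6+1+1+1 = 9
B–C–D–I–F: 6+1+1+1 = 9
B–D–I–F: 5+1+1 = 7
Cheapest is B–D–I–F at 7 min.

7 min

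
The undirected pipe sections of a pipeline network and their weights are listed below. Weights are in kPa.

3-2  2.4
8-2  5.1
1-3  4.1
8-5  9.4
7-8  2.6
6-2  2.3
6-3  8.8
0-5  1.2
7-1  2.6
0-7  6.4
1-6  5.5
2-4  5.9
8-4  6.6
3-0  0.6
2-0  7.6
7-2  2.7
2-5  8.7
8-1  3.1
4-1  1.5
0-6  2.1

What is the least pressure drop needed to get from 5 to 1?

Running Dijkstra from 5:
5: 0
0: 1.2  (via 5)
3: 1.8  (via 0)
6: 3.3  (via 0)
2: 4.2  (via 3)
1: 5.9  (via 3)
Shortest route: 5–0–3–1 = 5.9 kPa.

5.9 kPa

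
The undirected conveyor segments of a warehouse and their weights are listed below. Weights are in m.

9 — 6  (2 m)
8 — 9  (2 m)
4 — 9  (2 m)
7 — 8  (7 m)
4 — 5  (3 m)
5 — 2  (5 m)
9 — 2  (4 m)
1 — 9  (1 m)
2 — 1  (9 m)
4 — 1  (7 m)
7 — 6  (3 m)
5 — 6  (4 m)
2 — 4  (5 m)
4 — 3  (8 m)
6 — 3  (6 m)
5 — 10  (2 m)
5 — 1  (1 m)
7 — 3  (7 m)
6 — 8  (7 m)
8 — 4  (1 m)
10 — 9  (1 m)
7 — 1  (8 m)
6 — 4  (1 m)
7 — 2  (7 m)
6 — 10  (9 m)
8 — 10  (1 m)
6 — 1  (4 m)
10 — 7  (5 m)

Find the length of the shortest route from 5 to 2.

Enumerating some paths:
5–2: 5 = 5
5–1–9–2: 1+1+4 = 6
5–10–9–2: 2+1+4 = 7
The minimum is 5 m via 5–2.

5 m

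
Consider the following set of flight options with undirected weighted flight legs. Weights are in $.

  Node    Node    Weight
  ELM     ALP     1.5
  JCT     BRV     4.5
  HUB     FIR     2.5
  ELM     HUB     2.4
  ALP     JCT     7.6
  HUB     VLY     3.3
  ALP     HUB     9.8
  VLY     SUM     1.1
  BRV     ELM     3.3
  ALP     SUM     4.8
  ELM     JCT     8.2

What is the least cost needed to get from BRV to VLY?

$9

Candidate routes:
BRV–ELM–ALP–SUM–VLY: 3.3+1.5+4.8+1.1 = 10.7
BRV–ELM–HUB–VLY: 3.3+2.4+3.3 = 9
Cheapest is BRV–ELM–HUB–VLY at $9.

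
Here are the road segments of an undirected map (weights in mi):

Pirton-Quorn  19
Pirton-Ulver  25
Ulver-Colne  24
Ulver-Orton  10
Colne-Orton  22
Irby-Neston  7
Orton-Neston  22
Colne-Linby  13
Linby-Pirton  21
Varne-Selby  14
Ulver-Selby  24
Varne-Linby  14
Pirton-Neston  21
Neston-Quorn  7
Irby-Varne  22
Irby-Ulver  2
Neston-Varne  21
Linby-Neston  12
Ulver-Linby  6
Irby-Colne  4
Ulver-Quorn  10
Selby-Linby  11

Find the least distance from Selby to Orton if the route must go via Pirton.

67 mi

Shortest Selby→Pirton: Selby–Linby–Pirton = 32
Shortest Pirton→Orton: Pirton–Ulver–Orton = 35
Total via Pirton: 32 + 35 = 67 mi.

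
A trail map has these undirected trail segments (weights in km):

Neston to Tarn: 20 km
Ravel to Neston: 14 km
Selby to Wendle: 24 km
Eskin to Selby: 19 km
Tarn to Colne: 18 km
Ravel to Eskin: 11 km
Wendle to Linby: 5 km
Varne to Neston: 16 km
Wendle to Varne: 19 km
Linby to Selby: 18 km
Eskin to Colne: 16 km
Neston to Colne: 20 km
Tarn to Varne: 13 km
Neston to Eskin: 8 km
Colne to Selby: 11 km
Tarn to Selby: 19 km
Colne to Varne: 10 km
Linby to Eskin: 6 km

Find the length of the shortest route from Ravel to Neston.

14 km

Enumerating some paths:
Ravel–Neston: 14 = 14
Ravel–Eskin–Neston: 11+8 = 19
Cheapest is Ravel–Neston at 14 km.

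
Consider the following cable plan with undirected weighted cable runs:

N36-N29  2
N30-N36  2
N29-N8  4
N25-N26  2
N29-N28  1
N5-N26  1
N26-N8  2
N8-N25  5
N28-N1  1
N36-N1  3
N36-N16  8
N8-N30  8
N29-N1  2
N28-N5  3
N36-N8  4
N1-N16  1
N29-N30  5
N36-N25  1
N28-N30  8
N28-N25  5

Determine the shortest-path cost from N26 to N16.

Running Dijkstra from N26:
N26: 0
N5: 1  (via N26)
N25: 2  (via N26)
N8: 2  (via N26)
N36: 3  (via N25)
N28: 4  (via N5)
N30: 5  (via N36)
N29: 5  (via N36)
N1: 5  (via N28)
N16: 6  (via N1)
Shortest route: N26–N5–N28–N1–N16 = 6.

6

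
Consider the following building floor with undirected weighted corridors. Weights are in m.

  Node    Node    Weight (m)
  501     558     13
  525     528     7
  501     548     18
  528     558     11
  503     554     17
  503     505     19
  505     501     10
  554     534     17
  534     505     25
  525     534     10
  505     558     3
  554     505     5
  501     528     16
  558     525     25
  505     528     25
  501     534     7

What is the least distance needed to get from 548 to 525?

35 m

Enumerating some paths:
548–501–528–525: 18+16+7 = 41
548–501–534–525: 18+7+10 = 35
The minimum is 35 m via 548–501–534–525.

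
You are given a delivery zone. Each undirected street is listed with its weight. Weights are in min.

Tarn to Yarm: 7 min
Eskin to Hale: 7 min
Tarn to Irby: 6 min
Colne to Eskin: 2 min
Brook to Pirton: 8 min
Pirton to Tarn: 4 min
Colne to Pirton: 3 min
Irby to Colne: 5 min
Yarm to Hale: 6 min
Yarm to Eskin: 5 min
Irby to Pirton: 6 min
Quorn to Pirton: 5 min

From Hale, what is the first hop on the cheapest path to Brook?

Candidate routes:
Hale–Yarm–Eskin–Colne–Pirton–Brook: 6+5+2+3+8 = 24
Hale–Eskin–Colne–Pirton–Brook: 7+2+3+8 = 20
Hale–Yarm–Tarn–Pirton–Brook: 6+7+4+8 = 25
Cheapest is Hale–Eskin–Colne–Pirton–Brook at 20 min.
So from Hale the first move is to Eskin.

Eskin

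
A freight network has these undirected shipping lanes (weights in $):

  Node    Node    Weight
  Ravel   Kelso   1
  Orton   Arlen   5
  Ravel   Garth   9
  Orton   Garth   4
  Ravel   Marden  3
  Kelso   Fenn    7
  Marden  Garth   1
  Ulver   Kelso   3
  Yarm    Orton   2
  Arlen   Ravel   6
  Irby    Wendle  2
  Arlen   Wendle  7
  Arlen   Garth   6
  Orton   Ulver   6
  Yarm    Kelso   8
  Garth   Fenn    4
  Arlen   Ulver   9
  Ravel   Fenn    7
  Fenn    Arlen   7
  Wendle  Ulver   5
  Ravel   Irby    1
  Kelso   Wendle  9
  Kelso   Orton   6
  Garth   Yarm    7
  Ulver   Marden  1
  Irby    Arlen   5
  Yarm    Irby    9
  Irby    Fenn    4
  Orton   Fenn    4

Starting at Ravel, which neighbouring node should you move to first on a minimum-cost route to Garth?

Marden

Candidate routes:
Ravel - Kelso - Ulver - Marden - Garth: 1+3+1+1 = 6
Ravel - Marden - Garth: 3+1 = 4
Cheapest is Ravel - Marden - Garth at $4.
So from Ravel the first move is to Marden.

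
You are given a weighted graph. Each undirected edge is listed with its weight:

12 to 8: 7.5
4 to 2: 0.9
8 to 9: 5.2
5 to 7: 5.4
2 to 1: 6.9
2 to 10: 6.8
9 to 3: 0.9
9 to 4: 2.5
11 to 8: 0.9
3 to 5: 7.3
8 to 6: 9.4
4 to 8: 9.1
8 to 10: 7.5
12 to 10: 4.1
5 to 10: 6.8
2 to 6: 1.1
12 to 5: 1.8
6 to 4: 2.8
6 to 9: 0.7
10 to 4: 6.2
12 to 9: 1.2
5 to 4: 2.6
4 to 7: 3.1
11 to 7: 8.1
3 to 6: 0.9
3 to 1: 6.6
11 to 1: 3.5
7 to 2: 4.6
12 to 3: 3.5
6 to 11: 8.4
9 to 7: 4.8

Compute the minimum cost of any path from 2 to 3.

2

Candidate routes:
2 → 4 → 9 → 3: 0.9+2.5+0.9 = 4.3
2 → 6 → 9 → 3: 1.1+0.7+0.9 = 2.7
2 → 6 → 3: 1.1+0.9 = 2
Cheapest is 2 → 6 → 3 at 2.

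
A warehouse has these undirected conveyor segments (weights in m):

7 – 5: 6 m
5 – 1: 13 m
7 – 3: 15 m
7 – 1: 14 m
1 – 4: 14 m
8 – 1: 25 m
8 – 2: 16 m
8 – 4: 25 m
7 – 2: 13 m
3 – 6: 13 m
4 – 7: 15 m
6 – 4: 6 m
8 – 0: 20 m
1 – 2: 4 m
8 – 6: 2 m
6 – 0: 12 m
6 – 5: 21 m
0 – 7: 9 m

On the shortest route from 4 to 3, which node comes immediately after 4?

Enumerating some paths:
4–6–3: 6+13 = 19
4–7–3: 15+15 = 30
Cheapest is 4–6–3 at 19 m.
So from 4 the first move is to 6.

6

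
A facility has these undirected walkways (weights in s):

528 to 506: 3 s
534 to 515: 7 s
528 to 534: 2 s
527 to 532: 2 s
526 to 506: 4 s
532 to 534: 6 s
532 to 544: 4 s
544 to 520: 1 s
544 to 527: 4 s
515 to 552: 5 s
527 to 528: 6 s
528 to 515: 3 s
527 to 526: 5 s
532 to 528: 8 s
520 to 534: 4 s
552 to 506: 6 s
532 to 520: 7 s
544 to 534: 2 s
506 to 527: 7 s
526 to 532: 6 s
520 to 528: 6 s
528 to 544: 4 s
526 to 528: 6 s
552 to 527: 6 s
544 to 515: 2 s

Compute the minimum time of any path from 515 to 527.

6 s

Candidate routes:
515–544–532–527: 2+4+2 = 8
515–544–527: 2+4 = 6
The minimum is 6 s via 515–544–527.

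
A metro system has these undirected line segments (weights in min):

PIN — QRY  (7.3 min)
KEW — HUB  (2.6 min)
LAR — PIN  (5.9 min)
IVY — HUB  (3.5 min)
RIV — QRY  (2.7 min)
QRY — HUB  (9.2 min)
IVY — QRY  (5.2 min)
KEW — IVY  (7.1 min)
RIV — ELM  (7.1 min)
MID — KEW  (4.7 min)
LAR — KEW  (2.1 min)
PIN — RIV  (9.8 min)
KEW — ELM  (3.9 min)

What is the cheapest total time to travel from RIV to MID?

Shortest distances from RIV:
RIV: 0
QRY: 2.7  (via RIV)
ELM: 7.1  (via RIV)
IVY: 7.9  (via QRY)
PIN: 9.8  (via RIV)
KEW: 11  (via ELM)
HUB: 11.4  (via IVY)
LAR: 13.1  (via KEW)
MID: 15.7  (via KEW)
Shortest route: RIV–ELM–KEW–MID = 15.7 min.

15.7 min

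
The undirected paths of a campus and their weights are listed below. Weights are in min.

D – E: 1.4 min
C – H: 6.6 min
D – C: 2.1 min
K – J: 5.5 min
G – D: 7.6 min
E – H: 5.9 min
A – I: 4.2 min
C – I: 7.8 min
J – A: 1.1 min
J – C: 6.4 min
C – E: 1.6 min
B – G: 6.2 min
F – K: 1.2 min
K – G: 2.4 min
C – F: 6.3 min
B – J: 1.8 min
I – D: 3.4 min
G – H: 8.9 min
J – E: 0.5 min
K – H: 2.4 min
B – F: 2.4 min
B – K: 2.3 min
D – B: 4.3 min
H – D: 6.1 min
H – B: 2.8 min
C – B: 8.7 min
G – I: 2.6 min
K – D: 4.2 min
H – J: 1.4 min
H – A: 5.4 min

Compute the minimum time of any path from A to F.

5.3 min

Shortest distances from A:
A: 0
J: 1.1  (via A)
E: 1.6  (via J)
H: 2.5  (via J)
B: 2.9  (via J)
D: 3  (via E)
C: 3.2  (via E)
I: 4.2  (via A)
K: 4.9  (via H)
F: 5.3  (via B)
Shortest route: A → J → B → F = 5.3 min.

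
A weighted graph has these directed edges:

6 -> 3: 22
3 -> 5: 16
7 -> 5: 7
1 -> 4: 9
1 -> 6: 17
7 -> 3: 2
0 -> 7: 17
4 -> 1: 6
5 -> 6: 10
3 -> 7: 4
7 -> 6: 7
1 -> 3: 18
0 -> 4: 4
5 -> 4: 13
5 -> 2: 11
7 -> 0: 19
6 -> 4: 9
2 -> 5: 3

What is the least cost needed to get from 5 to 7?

36

Shortest distances from 5:
5: 0
6: 10  (via 5)
2: 11  (via 5)
4: 13  (via 5)
1: 19  (via 4)
3: 32  (via 6)
7: 36  (via 3)
Shortest route: 5 → 6 → 3 → 7 = 36.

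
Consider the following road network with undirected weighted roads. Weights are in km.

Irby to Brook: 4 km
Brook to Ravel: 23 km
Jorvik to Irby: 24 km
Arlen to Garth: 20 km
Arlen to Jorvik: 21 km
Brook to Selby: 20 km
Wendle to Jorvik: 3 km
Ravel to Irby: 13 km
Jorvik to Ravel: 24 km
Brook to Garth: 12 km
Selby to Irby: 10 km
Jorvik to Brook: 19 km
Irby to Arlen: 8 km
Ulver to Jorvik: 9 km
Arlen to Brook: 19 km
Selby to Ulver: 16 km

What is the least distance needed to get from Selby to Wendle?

Candidate routes:
Selby → Ulver → Jorvik → Wendle: 16+9+3 = 28
Selby → Irby → Brook → Jorvik → Wendle: 10+4+19+3 = 36
Selby → Irby → Jorvik → Wendle: 10+24+3 = 37
Cheapest is Selby → Ulver → Jorvik → Wendle at 28 km.

28 km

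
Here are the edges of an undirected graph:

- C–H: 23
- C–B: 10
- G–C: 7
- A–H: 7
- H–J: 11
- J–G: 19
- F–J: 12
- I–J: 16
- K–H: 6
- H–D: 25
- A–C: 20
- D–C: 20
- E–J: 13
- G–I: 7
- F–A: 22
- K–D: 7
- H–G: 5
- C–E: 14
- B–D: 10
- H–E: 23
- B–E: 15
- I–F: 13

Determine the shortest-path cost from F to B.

37

Settle nodes by increasing distance from F:
F: 0
J: 12  (via F)
I: 13  (via F)
G: 20  (via I)
A: 22  (via F)
H: 23  (via J)
E: 25  (via J)
C: 27  (via G)
K: 29  (via H)
D: 36  (via K)
B: 37  (via C)
Shortest route: F → I → G → C → B = 37.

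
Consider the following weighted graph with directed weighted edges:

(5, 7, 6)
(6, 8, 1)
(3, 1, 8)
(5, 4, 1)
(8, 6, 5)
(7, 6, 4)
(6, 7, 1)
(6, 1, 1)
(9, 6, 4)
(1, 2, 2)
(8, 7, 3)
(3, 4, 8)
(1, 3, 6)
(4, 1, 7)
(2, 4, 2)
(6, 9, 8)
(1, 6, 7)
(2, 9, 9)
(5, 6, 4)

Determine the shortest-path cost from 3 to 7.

Compare a few routes:
3 - 1 - 6 - 7: 8+7+1 = 16
3 - 1 - 6 - 8 - 7: 8+7+1+3 = 19
The minimum is 16 via 3 - 1 - 6 - 7.

16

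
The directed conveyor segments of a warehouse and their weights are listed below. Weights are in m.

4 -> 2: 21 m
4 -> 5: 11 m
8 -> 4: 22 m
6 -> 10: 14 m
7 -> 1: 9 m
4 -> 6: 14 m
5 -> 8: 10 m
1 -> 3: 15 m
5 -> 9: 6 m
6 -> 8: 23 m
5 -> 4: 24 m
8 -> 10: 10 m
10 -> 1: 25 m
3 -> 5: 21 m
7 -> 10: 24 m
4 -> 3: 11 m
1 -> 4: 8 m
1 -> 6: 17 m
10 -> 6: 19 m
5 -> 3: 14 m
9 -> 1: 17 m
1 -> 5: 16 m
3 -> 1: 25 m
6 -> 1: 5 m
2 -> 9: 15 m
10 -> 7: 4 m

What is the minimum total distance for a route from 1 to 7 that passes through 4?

40 m

Best 1 to 4: 1–4 costing 8
Best 4 to 7: 4–6–10–7 costing 32
Total via 4: 8 + 32 = 40 m.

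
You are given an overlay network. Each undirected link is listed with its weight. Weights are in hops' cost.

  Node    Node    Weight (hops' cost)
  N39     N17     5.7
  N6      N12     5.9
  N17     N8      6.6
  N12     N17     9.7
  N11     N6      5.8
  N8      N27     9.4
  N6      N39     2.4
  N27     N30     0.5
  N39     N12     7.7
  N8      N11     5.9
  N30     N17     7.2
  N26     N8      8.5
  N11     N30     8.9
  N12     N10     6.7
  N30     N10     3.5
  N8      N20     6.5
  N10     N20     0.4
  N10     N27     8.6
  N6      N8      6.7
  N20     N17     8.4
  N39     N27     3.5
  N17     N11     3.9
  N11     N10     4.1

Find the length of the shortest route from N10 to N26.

15.4 hops' cost

Compare a few routes:
N10 - N11 - N8 - N26: 4.1+5.9+8.5 = 18.5
N10 - N20 - N8 - N26: 0.4+6.5+8.5 = 15.4
N10 - N30 - N27 - N8 - N26: 3.5+0.5+9.4+8.5 = 21.9
The minimum is 15.4 hops' cost via N10 - N20 - N8 - N26.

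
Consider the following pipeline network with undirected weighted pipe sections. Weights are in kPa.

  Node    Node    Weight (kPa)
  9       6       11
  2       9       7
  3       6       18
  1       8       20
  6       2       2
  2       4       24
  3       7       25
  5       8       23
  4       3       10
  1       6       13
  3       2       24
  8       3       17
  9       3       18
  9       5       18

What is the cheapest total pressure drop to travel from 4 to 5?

46 kPa

Running Dijkstra from 4:
4: 0
3: 10  (via 4)
2: 24  (via 4)
6: 26  (via 2)
8: 27  (via 3)
9: 28  (via 3)
7: 35  (via 3)
1: 39  (via 6)
5: 46  (via 9)
Shortest route: 4 → 3 → 9 → 5 = 46 kPa.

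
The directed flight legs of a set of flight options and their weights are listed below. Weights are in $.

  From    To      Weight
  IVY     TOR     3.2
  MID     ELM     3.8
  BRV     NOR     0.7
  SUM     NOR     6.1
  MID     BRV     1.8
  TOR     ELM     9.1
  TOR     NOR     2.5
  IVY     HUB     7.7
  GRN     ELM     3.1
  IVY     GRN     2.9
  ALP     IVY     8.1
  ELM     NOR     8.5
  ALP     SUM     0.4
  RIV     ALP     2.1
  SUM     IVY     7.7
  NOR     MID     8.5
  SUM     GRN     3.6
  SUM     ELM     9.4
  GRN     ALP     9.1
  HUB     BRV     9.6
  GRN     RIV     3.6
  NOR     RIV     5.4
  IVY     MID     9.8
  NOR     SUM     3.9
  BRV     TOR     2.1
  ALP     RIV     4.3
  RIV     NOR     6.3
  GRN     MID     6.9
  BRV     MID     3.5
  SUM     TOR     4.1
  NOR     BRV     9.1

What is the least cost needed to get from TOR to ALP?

Enumerating some paths:
TOR–NOR–SUM–GRN–RIV–ALP: 2.5+3.9+3.6+3.6+2.1 = 15.7
TOR–NOR–RIV–ALP: 2.5+5.4+2.1 = 10
Cheapest is TOR–NOR–RIV–ALP at $10.

$10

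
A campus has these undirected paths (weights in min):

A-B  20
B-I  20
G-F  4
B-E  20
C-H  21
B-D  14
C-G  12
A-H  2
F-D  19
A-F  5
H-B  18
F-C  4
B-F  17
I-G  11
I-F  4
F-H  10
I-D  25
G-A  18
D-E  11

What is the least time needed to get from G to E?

34 min

Enumerating some paths:
G–F–B–E: 4+17+20 = 41
G–F–D–E: 4+19+11 = 34
The minimum is 34 min via G–F–D–E.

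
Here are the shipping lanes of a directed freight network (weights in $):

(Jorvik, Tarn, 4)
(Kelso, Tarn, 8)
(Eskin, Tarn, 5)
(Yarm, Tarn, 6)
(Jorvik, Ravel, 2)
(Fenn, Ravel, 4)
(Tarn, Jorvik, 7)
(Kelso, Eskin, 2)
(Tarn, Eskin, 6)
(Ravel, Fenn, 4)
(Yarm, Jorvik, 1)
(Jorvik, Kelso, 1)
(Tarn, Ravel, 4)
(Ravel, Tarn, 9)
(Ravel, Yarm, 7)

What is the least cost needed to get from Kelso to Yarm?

$18

Shortest distances from Kelso:
Kelso: 0
Eskin: 2  (via Kelso)
Tarn: 7  (via Eskin)
Ravel: 11  (via Tarn)
Jorvik: 14  (via Tarn)
Fenn: 15  (via Ravel)
Yarm: 18  (via Ravel)
Shortest route: Kelso → Eskin → Tarn → Ravel → Yarm = $18.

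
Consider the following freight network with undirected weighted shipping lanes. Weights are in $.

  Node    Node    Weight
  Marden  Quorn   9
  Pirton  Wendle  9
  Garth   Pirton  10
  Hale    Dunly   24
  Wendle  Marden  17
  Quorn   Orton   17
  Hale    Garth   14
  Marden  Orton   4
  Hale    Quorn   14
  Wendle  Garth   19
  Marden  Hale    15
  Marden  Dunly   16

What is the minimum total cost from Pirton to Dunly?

$42

Compare a few routes:
Pirton–Wendle–Marden–Dunly: 9+17+16 = 42
Pirton–Garth–Hale–Dunly: 10+14+24 = 48
Cheapest is Pirton–Wendle–Marden–Dunly at $42.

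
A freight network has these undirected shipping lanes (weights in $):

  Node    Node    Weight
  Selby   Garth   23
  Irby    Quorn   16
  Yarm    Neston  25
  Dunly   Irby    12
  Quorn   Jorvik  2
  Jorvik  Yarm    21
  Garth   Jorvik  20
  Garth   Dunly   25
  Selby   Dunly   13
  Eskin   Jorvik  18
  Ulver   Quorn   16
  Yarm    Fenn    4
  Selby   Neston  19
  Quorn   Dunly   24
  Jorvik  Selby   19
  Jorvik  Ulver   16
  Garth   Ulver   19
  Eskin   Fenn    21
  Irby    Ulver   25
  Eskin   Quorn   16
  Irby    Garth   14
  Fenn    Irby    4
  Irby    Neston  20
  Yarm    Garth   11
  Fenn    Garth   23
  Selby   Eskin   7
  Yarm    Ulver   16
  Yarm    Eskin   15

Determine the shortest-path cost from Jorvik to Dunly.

Settle nodes by increasing distance from Jorvik:
Jorvik: 0
Quorn: 2  (via Jorvik)
Ulver: 16  (via Jorvik)
Eskin: 18  (via Jorvik)
Irby: 18  (via Quorn)
Selby: 19  (via Jorvik)
Garth: 20  (via Jorvik)
Yarm: 21  (via Jorvik)
Fenn: 22  (via Irby)
Dunly: 26  (via Quorn)
Shortest route: Jorvik → Quorn → Dunly = $26.

$26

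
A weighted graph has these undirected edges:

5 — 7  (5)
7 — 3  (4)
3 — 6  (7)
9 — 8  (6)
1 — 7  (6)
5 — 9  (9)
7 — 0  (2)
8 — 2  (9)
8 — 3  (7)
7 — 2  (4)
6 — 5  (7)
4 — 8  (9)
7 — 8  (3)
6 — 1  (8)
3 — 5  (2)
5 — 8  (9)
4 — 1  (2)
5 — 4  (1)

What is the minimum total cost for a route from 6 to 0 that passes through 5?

14

Shortest 6→5: 6–5 = 7
Shortest 5→0: 5–7–0 = 7
Total via 5: 7 + 7 = 14.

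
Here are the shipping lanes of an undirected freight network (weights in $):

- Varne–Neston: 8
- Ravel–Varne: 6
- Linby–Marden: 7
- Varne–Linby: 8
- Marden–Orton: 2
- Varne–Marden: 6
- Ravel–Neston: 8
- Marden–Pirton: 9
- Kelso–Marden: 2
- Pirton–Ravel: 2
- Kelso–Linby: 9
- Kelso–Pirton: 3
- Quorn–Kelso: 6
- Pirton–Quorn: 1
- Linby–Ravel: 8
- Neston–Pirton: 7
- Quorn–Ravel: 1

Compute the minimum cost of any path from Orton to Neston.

Settle nodes by increasing distance from Orton:
Orton: 0
Marden: 2  (via Orton)
Kelso: 4  (via Marden)
Pirton: 7  (via Kelso)
Quorn: 8  (via Pirton)
Varne: 8  (via Marden)
Ravel: 9  (via Pirton)
Linby: 9  (via Marden)
Neston: 14  (via Pirton)
Shortest route: Orton–Marden–Kelso–Pirton–Neston = $14.

$14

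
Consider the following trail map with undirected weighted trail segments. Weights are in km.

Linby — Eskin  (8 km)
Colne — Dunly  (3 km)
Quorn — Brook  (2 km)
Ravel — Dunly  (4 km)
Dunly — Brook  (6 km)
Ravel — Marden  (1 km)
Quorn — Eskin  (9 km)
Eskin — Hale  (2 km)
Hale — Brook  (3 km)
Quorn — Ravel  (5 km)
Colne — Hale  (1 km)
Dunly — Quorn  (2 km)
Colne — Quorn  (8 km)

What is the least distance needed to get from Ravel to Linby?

18 km

Enumerating some paths:
Ravel–Quorn–Brook–Hale–Eskin–Linby: 5+2+3+2+8 = 20
Ravel–Dunly–Colne–Hale–Eskin–Linby: 4+3+1+2+8 = 18
Ravel–Quorn–Dunly–Colne–Hale–Eskin–Linby: 5+2+3+1+2+8 = 21
Cheapest is Ravel–Dunly–Colne–Hale–Eskin–Linby at 18 km.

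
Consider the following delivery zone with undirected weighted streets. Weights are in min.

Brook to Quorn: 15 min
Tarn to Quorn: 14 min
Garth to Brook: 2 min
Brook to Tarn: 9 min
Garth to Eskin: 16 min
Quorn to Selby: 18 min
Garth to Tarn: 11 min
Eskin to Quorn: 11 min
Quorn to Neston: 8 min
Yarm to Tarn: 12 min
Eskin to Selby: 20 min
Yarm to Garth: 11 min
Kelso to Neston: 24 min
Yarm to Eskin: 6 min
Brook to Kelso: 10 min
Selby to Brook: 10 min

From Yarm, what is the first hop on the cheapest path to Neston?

Eskin

Compare a few routes:
Yarm–Tarn–Quorn–Neston: 12+14+8 = 34
Yarm–Eskin–Quorn–Neston: 6+11+8 = 25
Cheapest is Yarm–Eskin–Quorn–Neston at 25 min.
So from Yarm the first move is to Eskin.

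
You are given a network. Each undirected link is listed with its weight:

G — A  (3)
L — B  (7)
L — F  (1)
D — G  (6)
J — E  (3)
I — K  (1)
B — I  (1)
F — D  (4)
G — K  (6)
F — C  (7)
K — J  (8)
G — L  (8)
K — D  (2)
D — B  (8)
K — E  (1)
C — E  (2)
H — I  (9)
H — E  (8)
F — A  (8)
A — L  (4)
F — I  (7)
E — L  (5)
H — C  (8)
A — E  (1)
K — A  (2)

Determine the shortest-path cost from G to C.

6

Compare a few routes:
G - A - K - E - C: 3+2+1+2 = 8
G - K - E - C: 6+1+2 = 9
G - A - E - C: 3+1+2 = 6
G - K - A - E - C: 6+2+1+2 = 11
The minimum is 6 via G - A - E - C.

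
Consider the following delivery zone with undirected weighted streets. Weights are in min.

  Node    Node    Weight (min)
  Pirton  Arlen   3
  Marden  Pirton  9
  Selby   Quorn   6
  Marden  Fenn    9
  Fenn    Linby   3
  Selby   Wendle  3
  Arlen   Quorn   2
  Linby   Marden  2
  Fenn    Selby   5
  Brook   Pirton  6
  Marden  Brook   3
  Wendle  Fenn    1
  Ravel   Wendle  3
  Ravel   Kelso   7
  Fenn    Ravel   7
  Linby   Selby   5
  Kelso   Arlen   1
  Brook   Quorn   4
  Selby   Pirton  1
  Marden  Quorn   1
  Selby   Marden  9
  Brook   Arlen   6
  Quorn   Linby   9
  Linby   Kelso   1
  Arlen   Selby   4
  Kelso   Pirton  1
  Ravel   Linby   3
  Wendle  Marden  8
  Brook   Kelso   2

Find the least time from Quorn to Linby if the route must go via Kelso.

Shortest Quorn→Kelso: Quorn → Arlen → Kelso = 3
Best Kelso to Linby: Kelso → Linby costing 1
Total via Kelso: 3 + 1 = 4 min.

4 min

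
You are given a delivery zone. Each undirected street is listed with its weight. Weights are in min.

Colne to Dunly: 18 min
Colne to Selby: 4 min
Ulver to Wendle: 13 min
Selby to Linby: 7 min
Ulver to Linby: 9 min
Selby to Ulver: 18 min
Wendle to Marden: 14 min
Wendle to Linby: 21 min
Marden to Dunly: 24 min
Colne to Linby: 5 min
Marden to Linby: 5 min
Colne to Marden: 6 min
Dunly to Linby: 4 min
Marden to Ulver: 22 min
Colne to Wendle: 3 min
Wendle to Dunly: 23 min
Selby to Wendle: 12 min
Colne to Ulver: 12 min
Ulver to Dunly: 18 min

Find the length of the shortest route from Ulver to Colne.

Candidate routes:
Ulver → Colne: 12 = 12
Ulver → Linby → Colne: 9+5 = 14
Cheapest is Ulver → Colne at 12 min.

12 min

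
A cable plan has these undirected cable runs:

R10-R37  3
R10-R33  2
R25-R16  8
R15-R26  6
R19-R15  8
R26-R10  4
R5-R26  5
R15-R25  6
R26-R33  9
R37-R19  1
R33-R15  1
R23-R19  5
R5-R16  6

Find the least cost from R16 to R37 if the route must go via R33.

20

Shortest R16→R33: R16–R25–R15–R33 = 15
Best R33 to R37: R33–R10–R37 costing 5
Total via R33: 15 + 5 = 20.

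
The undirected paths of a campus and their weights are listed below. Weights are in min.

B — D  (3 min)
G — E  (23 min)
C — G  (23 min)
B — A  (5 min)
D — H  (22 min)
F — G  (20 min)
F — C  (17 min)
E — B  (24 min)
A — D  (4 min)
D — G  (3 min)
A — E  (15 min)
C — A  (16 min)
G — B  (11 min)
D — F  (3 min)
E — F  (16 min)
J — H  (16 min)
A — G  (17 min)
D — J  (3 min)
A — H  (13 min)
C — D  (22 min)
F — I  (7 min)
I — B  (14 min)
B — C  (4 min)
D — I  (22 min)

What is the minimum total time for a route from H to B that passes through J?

22 min

Best H to J: H → J costing 16
Shortest J→B: J → D → B = 6
Total via J: 16 + 6 = 22 min.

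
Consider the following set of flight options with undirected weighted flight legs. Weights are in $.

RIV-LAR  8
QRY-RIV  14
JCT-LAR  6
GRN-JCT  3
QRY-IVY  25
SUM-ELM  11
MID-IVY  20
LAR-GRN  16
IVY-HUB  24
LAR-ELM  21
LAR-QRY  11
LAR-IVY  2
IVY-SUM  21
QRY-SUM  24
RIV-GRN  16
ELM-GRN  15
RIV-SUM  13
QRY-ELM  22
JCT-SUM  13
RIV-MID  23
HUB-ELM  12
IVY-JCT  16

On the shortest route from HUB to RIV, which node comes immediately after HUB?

IVY

Enumerating some paths:
HUB → IVY → LAR → RIV: 24+2+8 = 34
HUB → ELM → LAR → RIV: 12+21+8 = 41
HUB → ELM → SUM → RIV: 12+11+13 = 36
The minimum is $34 via HUB → IVY → LAR → RIV.
So from HUB the first move is to IVY.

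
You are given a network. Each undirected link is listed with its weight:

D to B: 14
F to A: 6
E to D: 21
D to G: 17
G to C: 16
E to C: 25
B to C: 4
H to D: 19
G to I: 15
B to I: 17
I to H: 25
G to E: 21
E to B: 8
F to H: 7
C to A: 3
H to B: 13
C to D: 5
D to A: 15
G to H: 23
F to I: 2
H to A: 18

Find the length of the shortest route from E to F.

21

Running Dijkstra from E:
E: 0
B: 8  (via E)
C: 12  (via B)
A: 15  (via C)
D: 17  (via C)
F: 21  (via A)
Shortest route: E → B → C → A → F = 21.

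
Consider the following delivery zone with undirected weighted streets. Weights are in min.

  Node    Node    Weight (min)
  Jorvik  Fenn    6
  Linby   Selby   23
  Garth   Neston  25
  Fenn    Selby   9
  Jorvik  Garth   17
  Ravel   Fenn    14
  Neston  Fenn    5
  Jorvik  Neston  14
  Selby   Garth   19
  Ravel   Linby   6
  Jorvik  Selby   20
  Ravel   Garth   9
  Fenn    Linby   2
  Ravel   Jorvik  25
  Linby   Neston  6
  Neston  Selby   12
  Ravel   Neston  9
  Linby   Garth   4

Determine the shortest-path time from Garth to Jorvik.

Enumerating some paths:
Garth → Ravel → Linby → Fenn → Jorvik: 9+6+2+6 = 23
Garth → Linby → Neston → Fenn → Jorvik: 4+6+5+6 = 21
Garth → Linby → Fenn → Jorvik: 4+2+6 = 12
Garth → Jorvik: 17 = 17
Cheapest is Garth → Linby → Fenn → Jorvik at 12 min.

12 min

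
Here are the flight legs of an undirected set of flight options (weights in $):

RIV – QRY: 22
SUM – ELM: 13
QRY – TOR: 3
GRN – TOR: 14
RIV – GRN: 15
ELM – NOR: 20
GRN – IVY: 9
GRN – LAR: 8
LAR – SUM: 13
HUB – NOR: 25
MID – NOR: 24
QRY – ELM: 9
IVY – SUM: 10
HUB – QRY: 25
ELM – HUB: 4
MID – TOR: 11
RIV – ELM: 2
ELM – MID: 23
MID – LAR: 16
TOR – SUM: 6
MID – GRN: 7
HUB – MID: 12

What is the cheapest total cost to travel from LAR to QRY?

Shortest distances from LAR:
LAR: 0
GRN: 8  (via LAR)
SUM: 13  (via LAR)
MID: 15  (via GRN)
IVY: 17  (via GRN)
TOR: 19  (via SUM)
QRY: 22  (via TOR)
Shortest route: LAR → SUM → TOR → QRY = $22.

$22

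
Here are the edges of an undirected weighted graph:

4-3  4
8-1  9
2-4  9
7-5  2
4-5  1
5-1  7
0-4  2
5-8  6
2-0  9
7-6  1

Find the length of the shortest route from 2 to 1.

17

Compare a few routes:
2 - 4 - 5 - 1: 9+1+7 = 17
2 - 0 - 4 - 5 - 1: 9+2+1+7 = 19
2 - 0 - 4 - 5 - 8 - 1: 9+2+1+6+9 = 27
2 - 4 - 5 - 8 - 1: 9+1+6+9 = 25
Cheapest is 2 - 4 - 5 - 1 at 17.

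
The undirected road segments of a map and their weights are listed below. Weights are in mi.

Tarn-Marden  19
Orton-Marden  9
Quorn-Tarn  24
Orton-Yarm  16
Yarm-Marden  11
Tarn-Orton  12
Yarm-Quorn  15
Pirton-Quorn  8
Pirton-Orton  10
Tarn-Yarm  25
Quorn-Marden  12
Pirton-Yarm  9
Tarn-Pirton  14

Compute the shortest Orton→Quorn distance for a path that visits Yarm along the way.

31 mi

Shortest Orton→Yarm: Orton → Yarm = 16
Shortest Yarm→Quorn: Yarm → Quorn = 15
Total via Yarm: 16 + 15 = 31 mi.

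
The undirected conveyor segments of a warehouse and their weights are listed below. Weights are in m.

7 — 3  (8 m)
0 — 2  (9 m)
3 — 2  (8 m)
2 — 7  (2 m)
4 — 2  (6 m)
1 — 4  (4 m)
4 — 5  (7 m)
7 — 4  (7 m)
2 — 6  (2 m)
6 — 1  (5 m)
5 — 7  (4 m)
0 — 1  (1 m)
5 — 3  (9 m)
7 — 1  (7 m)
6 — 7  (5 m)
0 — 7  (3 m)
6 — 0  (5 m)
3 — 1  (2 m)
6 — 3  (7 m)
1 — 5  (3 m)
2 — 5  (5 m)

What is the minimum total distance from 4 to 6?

Compare a few routes:
4 - 1 - 6: 4+5 = 9
4 - 2 - 6: 6+2 = 8
The minimum is 8 m via 4 - 2 - 6.

8 m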